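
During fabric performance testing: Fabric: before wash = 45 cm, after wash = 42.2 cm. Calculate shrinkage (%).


Formula: Shrinkage% = ((L_before - L_after) / L_before) * 100
Step 1: Shrinkage = 45 - 42.2 = 2.8 cm
Step 2: Shrinkage% = (2.8 / 45) * 100
Step 3: Shrinkage% = 0.062222 * 100 = 6.2222% ≈ 6.2%

6.2%


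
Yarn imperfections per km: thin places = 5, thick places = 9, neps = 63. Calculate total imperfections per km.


Formula: Total = thin places + thick places + neps
Total = 5 + 9 + 63
Total = 77 imperfections/km

77 imperfections/km


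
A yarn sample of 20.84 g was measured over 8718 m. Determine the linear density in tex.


Formula: Tex = (mass_g / length_m) * 1000
Substituting: Tex = (20.84 / 8718) * 1000
Intermediate: 20.84 / 8718 = 0.00239046 g/m
Tex = 0.00239046 * 1000 = 2.39 tex

2.39 tex


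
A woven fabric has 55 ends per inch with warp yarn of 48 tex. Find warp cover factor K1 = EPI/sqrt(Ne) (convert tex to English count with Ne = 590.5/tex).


Formula: K1 = EPI / sqrt(Ne), with Ne = 590.5 / tex_warp
Step 1: Ne = 590.5 / 48 = 12.302
Step 2: sqrt(Ne) = sqrt(12.302) = 3.5074
Step 3: K1 = 55 / 3.5074 = 15.7

15.7


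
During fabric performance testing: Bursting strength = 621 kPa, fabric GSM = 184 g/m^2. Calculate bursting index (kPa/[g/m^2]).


Formula: Bursting Index = Bursting Strength / Fabric GSM
BI = 621 kPa / 184 g/m^2
BI = 3.375 kPa/(g/m^2)

3.375 kPa/(g/m^2)


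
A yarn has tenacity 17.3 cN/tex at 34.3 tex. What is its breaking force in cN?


Formula: Breaking force = Tenacity * Linear density
F = 17.3 cN/tex * 34.3 tex
F = 593.39 cN

593.39 cN


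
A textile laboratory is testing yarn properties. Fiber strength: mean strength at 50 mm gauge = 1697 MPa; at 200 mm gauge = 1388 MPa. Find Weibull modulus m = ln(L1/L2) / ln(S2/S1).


Formula: m = ln(L1/L2) / ln(S2/S1)
Step 1: ln(L1/L2) = ln(50/200) = -1.38629
Step 2: S2/S1 = 1388/1697 = 0.81791
Step 3: ln(S2/S1) = ln(0.81791) = -0.20100
Step 4: m = -1.38629 / -0.20100 = 6.90

6.90 (Weibull m)


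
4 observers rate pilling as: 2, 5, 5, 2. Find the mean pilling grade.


Formula: Mean = sum / count
Sum = 2 + 5 + 5 + 2 = 14
Mean = 14 / 4 = 3.5

3.5


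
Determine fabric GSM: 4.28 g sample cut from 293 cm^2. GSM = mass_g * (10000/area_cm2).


Formula: GSM = mass_g / area_m2
Step 1: Convert area: 293 cm^2 = 293 / 10000 = 0.0293 m^2
Step 2: GSM = 4.28 g / 0.0293 m^2 = 146.1 g/m^2

146.1 g/m^2


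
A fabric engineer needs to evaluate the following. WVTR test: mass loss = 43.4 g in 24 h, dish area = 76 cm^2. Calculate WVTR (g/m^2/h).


Formula: WVTR = mass_loss / (area * time)
Step 1: Convert area: 76 cm^2 = 0.0076 m^2
Step 2: WVTR = 43.4 g / (0.0076 m^2 * 24 h)
Step 3: WVTR = 43.4 / 0.1824 = 237.9 g/m^2/h

237.9 g/m^2/h


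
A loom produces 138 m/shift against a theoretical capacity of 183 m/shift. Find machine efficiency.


Formula: Efficiency% = (Actual output / Theoretical output) * 100
Efficiency% = (138 / 183) * 100
Efficiency% = 0.754098 * 100 = 75.4098% ≈ 75.4%

75.4%


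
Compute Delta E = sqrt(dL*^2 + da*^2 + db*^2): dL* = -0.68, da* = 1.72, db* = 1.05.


Formula: Delta E = sqrt(dL*^2 + da*^2 + db*^2)
Step 1: dL*^2 = (-0.68)^2 = 0.4624
Step 2: da*^2 = 1.72^2 = 2.9584
Step 3: db*^2 = 1.05^2 = 1.1025
Step 4: Sum = 0.4624 + 2.9584 + 1.1025 = 4.5233
Step 5: Delta E = sqrt(4.5233) = 2.13

2.13 Delta E


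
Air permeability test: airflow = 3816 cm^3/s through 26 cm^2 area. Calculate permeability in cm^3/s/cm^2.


Formula: Air Permeability = Airflow / Test Area
AP = 3816 cm^3/s / 26 cm^2
AP = 146.8 cm^3/s/cm^2

146.8 cm^3/s/cm^2


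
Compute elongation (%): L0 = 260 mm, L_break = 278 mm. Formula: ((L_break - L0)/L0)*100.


Formula: Elongation (%) = ((L_break - L0) / L0) * 100
Step 1: Extension = 278 - 260 = 18 mm
Step 2: Elongation = (18 / 260) * 100
Step 3: Elongation = 0.069231 * 100 = 6.9231% ≈ 6.9%

6.9%


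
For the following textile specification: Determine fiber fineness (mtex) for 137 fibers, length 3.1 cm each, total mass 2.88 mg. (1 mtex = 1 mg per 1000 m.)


Formula: fineness (mtex) = mass (mg) / total length (km) = (mass_mg / total_length_m) * 1000
Step 1: Convert fiber length: 3.1 cm = 0.031 m
Step 2: Total fiber length = 137 * 0.031 = 4.247 m
Step 3: Linear density = 2.88 mg / 4.247 m = 0.6781 mg/m
Step 4: fineness = 0.6781 * 1000 = 678.1 mtex

678.1 mtex


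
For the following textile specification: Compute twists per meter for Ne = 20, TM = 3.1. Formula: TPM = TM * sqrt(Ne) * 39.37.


Formula: TPM = TM * sqrt(Ne) * 39.37
Step 1: sqrt(Ne) = sqrt(20) = 4.4721
Step 2: TM * sqrt(Ne) = 3.1 * 4.4721 = 13.8635
Step 3: TPM = 13.8635 * 39.37 = 546 twists/m

546 twists/m


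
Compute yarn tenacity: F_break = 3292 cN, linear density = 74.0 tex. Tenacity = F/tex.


Formula: Tenacity = Breaking force / Linear density
Tenacity = 3292 cN / 74.0 tex
Tenacity = 44.49 cN/tex

44.49 cN/tex


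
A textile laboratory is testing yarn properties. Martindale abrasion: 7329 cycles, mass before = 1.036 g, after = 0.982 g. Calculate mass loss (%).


Formula: Mass loss% = ((m_before - m_after) / m_before) * 100
Step 1: Mass loss = 1.036 - 0.982 = 0.054 g
Step 2: Ratio = 0.054 / 1.036 = 0.0521236
Step 3: Mass loss% = 0.0521236 * 100 = 5.21236% ≈ 5.21%

5.21%


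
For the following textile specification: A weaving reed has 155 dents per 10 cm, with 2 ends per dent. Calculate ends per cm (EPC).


Formula: EPC = (dents per 10 cm * ends per dent) / 10
Step 1: Total ends per 10 cm = 155 * 2 = 310
Step 2: EPC = 310 / 10 = 31.0 ends/cm

31.0 ends/cm


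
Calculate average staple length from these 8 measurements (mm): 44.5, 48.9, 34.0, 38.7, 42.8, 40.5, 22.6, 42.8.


Formula: Mean = sum of lengths / count
Sum = 44.5 + 48.9 + 34.0 + 38.7 + 42.8 + 40.5 + 22.6 + 42.8
Sum = 314.8 mm
Mean = 314.8 / 8 = 39.35 mm

39.35 mm


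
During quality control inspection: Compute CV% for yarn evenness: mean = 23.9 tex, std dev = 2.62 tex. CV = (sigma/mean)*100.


Formula: CV% = (standard deviation / mean) * 100
Step 1: Ratio = 2.62 / 23.9 = 0.109623
Step 2: CV% = 0.109623 * 100 = 10.9623% ≈ 11.0%

11.0%


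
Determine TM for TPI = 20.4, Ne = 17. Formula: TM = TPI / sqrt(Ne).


Formula: TM = TPI / sqrt(Ne)
Step 1: sqrt(Ne) = sqrt(17) = 4.1231
Step 2: TM = 20.4 / 4.1231 = 4.95

4.95 TM


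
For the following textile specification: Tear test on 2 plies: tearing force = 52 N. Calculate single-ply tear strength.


Formula: Per-ply strength = Total force / Number of plies
Per-ply = 52 N / 2
Per-ply = 26 N

26 N


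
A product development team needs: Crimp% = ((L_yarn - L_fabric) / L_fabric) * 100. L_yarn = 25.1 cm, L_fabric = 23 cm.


Formula: Crimp% = ((L_yarn - L_fabric) / L_fabric) * 100
Step 1: Extension = 25.1 - 23 = 2.1 cm
Step 2: Crimp% = (2.1 / 23) * 100
Step 3: Crimp% = 0.091304 * 100 = 9.1304% ≈ 9.1%

9.1%


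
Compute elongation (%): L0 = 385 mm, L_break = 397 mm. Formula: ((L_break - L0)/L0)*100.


Formula: Elongation (%) = ((L_break - L0) / L0) * 100
Step 1: Extension = 397 - 385 = 12 mm
Step 2: Elongation = (12 / 385) * 100
Step 3: Elongation = 0.031169 * 100 = 3.1169% ≈ 3.1%

3.1%


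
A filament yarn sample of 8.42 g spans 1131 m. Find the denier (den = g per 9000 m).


Formula: den = (mass_g / length_m) * 9000
Substituting: den = (8.42 / 1131) * 9000
Intermediate: 8.42 / 1131 = 0.00744474 g/m
den = 0.00744474 * 9000 = 67.0 denier

67.0 denier


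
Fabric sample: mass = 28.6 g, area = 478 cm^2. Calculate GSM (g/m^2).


Formula: GSM = mass_g / area_m2
Step 1: Convert area: 478 cm^2 = 478 / 10000 = 0.0478 m^2
Step 2: GSM = 28.6 g / 0.0478 m^2 = 598.3 g/m^2

598.3 g/m^2


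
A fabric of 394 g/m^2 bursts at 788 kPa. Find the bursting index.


Formula: Bursting Index = Bursting Strength / Fabric GSM
BI = 788 kPa / 394 g/m^2
BI = 2.000 kPa/(g/m^2)

2.000 kPa/(g/m^2)


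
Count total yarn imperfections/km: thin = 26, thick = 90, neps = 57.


Formula: Total = thin places + thick places + neps
Total = 26 + 90 + 57
Total = 173 imperfections/km

173 imperfections/km


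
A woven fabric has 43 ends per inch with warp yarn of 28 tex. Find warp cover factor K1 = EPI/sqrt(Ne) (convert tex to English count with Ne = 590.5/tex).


Formula: K1 = EPI / sqrt(Ne), with Ne = 590.5 / tex_warp
Step 1: Ne = 590.5 / 28 = 21.089
Step 2: sqrt(Ne) = sqrt(21.089) = 4.5923
Step 3: K1 = 43 / 4.5923 = 9.4

9.4


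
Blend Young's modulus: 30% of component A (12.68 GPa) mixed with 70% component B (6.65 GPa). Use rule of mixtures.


Formula: Blend property = (fraction_A * property_A) + (fraction_B * property_B)
Step 1: Contribution A = 30/100 * 12.68 GPa = 3.804 GPa
Step 2: Contribution B = 70/100 * 6.65 GPa = 4.655 GPa
Step 3: Blend Young's modulus = 3.804 + 4.655 = 8.459 GPa

8.459 GPa


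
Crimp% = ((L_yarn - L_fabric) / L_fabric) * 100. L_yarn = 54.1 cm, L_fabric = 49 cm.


Formula: Crimp% = ((L_yarn - L_fabric) / L_fabric) * 100
Step 1: Extension = 54.1 - 49 = 5.1 cm
Step 2: Crimp% = (5.1 / 49) * 100
Step 3: Crimp% = 0.104082 * 100 = 10.4082% ≈ 10.4%

10.4%


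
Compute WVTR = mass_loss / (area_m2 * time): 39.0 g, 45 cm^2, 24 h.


Formula: WVTR = mass_loss / (area * time)
Step 1: Convert area: 45 cm^2 = 0.0045 m^2
Step 2: WVTR = 39.0 g / (0.0045 m^2 * 24 h)
Step 3: WVTR = 39.0 / 0.108 = 361.1 g/m^2/h

361.1 g/m^2/h


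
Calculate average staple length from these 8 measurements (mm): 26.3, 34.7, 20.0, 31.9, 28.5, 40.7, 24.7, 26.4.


Formula: Mean = sum of lengths / count
Sum = 26.3 + 34.7 + 20.0 + 31.9 + 28.5 + 40.7 + 24.7 + 26.4
Sum = 233.2 mm
Mean = 233.2 / 8 = 29.15 mm

29.15 mm


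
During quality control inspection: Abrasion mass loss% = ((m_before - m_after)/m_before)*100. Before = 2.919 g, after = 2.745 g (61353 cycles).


Formula: Mass loss% = ((m_before - m_after) / m_before) * 100
Step 1: Mass loss = 2.919 - 2.745 = 0.174 g
Step 2: Ratio = 0.174 / 2.919 = 0.0596095
Step 3: Mass loss% = 0.0596095 * 100 = 5.96095% ≈ 5.96%

5.96%


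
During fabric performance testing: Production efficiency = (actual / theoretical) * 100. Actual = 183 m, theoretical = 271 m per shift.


Formula: Efficiency% = (Actual output / Theoretical output) * 100
Efficiency% = (183 / 271) * 100
Efficiency% = 0.675277 * 100 = 67.5277% ≈ 67.5%

67.5%


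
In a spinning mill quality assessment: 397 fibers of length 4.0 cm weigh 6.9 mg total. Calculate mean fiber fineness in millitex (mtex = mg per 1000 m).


Formula: fineness (mtex) = mass (mg) / total length (km) = (mass_mg / total_length_m) * 1000
Step 1: Convert fiber length: 4.0 cm = 0.04 m
Step 2: Total fiber length = 397 * 0.04 = 15.88 m
Step 3: Linear density = 6.9 mg / 15.88 m = 0.4345 mg/m
Step 4: fineness = 0.4345 * 1000 = 434.5 mtex

434.5 mtex


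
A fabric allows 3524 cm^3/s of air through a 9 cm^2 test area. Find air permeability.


Formula: Air Permeability = Airflow / Test Area
AP = 3524 cm^3/s / 9 cm^2
AP = 391.6 cm^3/s/cm^2

391.6 cm^3/s/cm^2


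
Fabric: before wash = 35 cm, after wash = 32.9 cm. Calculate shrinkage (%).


Formula: Shrinkage% = ((L_before - L_after) / L_before) * 100
Step 1: Shrinkage = 35 - 32.9 = 2.1 cm
Step 2: Shrinkage% = (2.1 / 35) * 100
Step 3: Shrinkage% = 0.06 * 100 = 6.0%

6.0%


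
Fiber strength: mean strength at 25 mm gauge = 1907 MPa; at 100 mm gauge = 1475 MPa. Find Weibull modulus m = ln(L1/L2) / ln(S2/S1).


Formula: m = ln(L1/L2) / ln(S2/S1)
Step 1: ln(L1/L2) = ln(25/100) = -1.38629
Step 2: S2/S1 = 1475/1907 = 0.77347
Step 3: ln(S2/S1) = ln(0.77347) = -0.25687
Step 4: m = -1.38629 / -0.25687 = 5.40

5.40 (Weibull m)


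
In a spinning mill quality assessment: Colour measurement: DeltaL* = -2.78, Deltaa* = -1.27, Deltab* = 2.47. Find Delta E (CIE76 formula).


Formula: Delta E = sqrt(dL*^2 + da*^2 + db*^2)
Step 1: dL*^2 = (-2.78)^2 = 7.7284
Step 2: da*^2 = (-1.27)^2 = 1.6129
Step 3: db*^2 = 2.47^2 = 6.1009
Step 4: Sum = 7.7284 + 1.6129 + 6.1009 = 15.4422
Step 5: Delta E = sqrt(15.4422) = 3.93

3.93 Delta E


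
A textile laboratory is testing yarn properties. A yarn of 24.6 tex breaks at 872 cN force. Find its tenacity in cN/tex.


Formula: Tenacity = Breaking force / Linear density
Tenacity = 872 cN / 24.6 tex
Tenacity = 35.45 cN/tex

35.45 cN/tex


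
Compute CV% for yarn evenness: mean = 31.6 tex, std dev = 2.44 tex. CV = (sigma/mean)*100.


Formula: CV% = (standard deviation / mean) * 100
Step 1: Ratio = 2.44 / 31.6 = 0.077215
Step 2: CV% = 0.077215 * 100 = 7.7215% ≈ 7.7%

7.7%


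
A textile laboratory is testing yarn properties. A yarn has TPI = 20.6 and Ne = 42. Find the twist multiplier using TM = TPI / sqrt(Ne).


Formula: TM = TPI / sqrt(Ne)
Step 1: sqrt(Ne) = sqrt(42) = 6.4807
Step 2: TM = 20.6 / 6.4807 = 3.18

3.18 TM


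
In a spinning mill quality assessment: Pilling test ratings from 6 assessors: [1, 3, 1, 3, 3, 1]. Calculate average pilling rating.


Formula: Mean = sum / count
Sum = 1 + 3 + 1 + 3 + 3 + 1 = 12
Mean = 12 / 6 = 2.0

2.0


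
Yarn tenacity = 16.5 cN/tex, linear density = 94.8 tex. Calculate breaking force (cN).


Formula: Breaking force = Tenacity * Linear density
F = 16.5 cN/tex * 94.8 tex
F = 1564.20 cN

1564.20 cN


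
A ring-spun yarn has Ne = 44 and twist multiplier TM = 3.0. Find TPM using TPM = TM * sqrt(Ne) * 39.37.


Formula: TPM = TM * sqrt(Ne) * 39.37
Step 1: sqrt(Ne) = sqrt(44) = 6.6332
Step 2: TM * sqrt(Ne) = 3.0 * 6.6332 = 19.8996
Step 3: TPM = 19.8996 * 39.37 = 783 twists/m

783 twists/m


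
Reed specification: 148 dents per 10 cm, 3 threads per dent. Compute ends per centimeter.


Formula: EPC = (dents per 10 cm * ends per dent) / 10
Step 1: Total ends per 10 cm = 148 * 3 = 444
Step 2: EPC = 444 / 10 = 44.4 ends/cm

44.4 ends/cm


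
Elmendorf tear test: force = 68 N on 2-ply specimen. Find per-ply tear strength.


Formula: Per-ply strength = Total force / Number of plies
Per-ply = 68 N / 2
Per-ply = 34 N

34 N


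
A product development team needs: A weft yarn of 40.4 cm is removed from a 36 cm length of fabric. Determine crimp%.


Formula: Crimp% = ((L_yarn - L_fabric) / L_fabric) * 100
Step 1: Extension = 40.4 - 36 = 4.4 cm
Step 2: Crimp% = (4.4 / 36) * 100
Step 3: Crimp% = 0.122222 * 100 = 12.2222% ≈ 12.2%

12.2%


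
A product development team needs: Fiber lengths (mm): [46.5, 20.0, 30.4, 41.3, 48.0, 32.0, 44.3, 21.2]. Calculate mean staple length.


Formula: Mean = sum of lengths / count
Sum = 46.5 + 20.0 + 30.4 + 41.3 + 48.0 + 32.0 + 44.3 + 21.2
Sum = 283.7 mm
Mean = 283.7 / 8 = 35.46 mm

35.46 mm


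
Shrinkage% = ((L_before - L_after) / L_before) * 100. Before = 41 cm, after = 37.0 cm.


Formula: Shrinkage% = ((L_before - L_after) / L_before) * 100
Step 1: Shrinkage = 41 - 37.0 = 4.0 cm
Step 2: Shrinkage% = (4.0 / 41) * 100
Step 3: Shrinkage% = 0.097561 * 100 = 9.7561% ≈ 9.8%

9.8%


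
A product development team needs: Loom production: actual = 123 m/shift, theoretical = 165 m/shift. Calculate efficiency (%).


Formula: Efficiency% = (Actual output / Theoretical output) * 100
Efficiency% = (123 / 165) * 100
Efficiency% = 0.745455 * 100 = 74.5455% ≈ 74.5%

74.5%


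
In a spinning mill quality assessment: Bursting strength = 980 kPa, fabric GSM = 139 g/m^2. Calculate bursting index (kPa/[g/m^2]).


Formula: Bursting Index = Bursting Strength / Fabric GSM
BI = 980 kPa / 139 g/m^2
BI = 7.050 kPa/(g/m^2)

7.050 kPa/(g/m^2)


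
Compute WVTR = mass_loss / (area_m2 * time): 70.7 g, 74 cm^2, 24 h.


Formula: WVTR = mass_loss / (area * time)
Step 1: Convert area: 74 cm^2 = 0.0074 m^2
Step 2: WVTR = 70.7 g / (0.0074 m^2 * 24 h)
Step 3: WVTR = 70.7 / 0.1776 = 398.1 g/m^2/h

398.1 g/m^2/h


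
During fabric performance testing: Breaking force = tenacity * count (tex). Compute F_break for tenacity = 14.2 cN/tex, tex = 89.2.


Formula: Breaking force = Tenacity * Linear density
F = 14.2 cN/tex * 89.2 tex
F = 1266.64 cN

1266.64 cN


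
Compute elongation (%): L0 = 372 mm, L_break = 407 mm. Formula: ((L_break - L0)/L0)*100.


Formula: Elongation (%) = ((L_break - L0) / L0) * 100
Step 1: Extension = 407 - 372 = 35 mm
Step 2: Elongation = (35 / 372) * 100
Step 3: Elongation = 0.094086 * 100 = 9.4086% ≈ 9.4%

9.4%


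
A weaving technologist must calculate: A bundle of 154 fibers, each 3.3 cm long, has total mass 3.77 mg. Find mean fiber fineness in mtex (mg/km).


Formula: fineness (mtex) = mass (mg) / total length (km) = (mass_mg / total_length_m) * 1000
Step 1: Convert fiber length: 3.3 cm = 0.033 m
Step 2: Total fiber length = 154 * 0.033 = 5.082 m
Step 3: Linear density = 3.77 mg / 5.082 m = 0.7418 mg/m
Step 4: fineness = 0.7418 * 1000 = 741.8 mtex

741.8 mtex


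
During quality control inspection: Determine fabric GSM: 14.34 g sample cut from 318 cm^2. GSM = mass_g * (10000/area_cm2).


Formula: GSM = mass_g / area_m2
Step 1: Convert area: 318 cm^2 = 318 / 10000 = 0.0318 m^2
Step 2: GSM = 14.34 g / 0.0318 m^2 = 450.9 g/m^2

450.9 g/m^2


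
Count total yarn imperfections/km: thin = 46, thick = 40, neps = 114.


Formula: Total = thin places + thick places + neps
Total = 46 + 40 + 114
Total = 200 imperfections/km

200 imperfections/km


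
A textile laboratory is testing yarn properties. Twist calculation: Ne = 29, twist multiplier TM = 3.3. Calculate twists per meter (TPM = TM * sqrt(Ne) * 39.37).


Formula: TPM = TM * sqrt(Ne) * 39.37
Step 1: sqrt(Ne) = sqrt(29) = 5.3852
Step 2: TM * sqrt(Ne) = 3.3 * 5.3852 = 17.7712
Step 3: TPM = 17.7712 * 39.37 = 700 twists/m

700 twists/m


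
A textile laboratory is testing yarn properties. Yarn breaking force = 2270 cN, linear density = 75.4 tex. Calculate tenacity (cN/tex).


Formula: Tenacity = Breaking force / Linear density
Tenacity = 2270 cN / 75.4 tex
Tenacity = 30.11 cN/tex

30.11 cN/tex


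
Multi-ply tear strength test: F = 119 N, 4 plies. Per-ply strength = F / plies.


Formula: Per-ply strength = Total force / Number of plies
Per-ply = 119 N / 4
Per-ply = 29.75 N

29.75 N


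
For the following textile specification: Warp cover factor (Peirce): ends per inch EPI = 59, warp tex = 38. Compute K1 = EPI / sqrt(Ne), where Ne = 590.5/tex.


Formula: K1 = EPI / sqrt(Ne), with Ne = 590.5 / tex_warp
Step 1: Ne = 590.5 / 38 = 15.539
Step 2: sqrt(Ne) = sqrt(15.539) = 3.942
Step 3: K1 = 59 / 3.942 = 15.0

15.0


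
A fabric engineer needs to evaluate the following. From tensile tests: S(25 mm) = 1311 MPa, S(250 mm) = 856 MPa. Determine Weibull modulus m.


Formula: m = ln(L1/L2) / ln(S2/S1)
Step 1: ln(L1/L2) = ln(25/250) = -2.30259
Step 2: S2/S1 = 856/1311 = 0.65294
Step 3: ln(S2/S1) = ln(0.65294) = -0.42627
Step 4: m = -2.30259 / -0.42627 = 5.40

5.40 (Weibull m)


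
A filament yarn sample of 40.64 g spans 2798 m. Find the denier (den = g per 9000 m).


Formula: den = (mass_g / length_m) * 9000
Substituting: den = (40.64 / 2798) * 9000
Intermediate: 40.64 / 2798 = 0.01452466 g/m
den = 0.01452466 * 9000 = 130.7 denier

130.7 denier


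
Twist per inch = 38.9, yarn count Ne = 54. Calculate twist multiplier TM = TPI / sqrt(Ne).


Formula: TM = TPI / sqrt(Ne)
Step 1: sqrt(Ne) = sqrt(54) = 7.3485
Step 2: TM = 38.9 / 7.3485 = 5.29

5.29 TM


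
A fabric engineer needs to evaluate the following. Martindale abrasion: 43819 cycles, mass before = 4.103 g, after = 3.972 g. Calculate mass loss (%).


Formula: Mass loss% = ((m_before - m_after) / m_before) * 100
Step 1: Mass loss = 4.103 - 3.972 = 0.131 g
Step 2: Ratio = 0.131 / 4.103 = 0.0319279
Step 3: Mass loss% = 0.0319279 * 100 = 3.19279% ≈ 3.19%

3.19%


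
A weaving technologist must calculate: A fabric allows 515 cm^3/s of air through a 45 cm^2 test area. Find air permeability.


Formula: Air Permeability = Airflow / Test Area
AP = 515 cm^3/s / 45 cm^2
AP = 11.4 cm^3/s/cm^2

11.4 cm^3/s/cm^2


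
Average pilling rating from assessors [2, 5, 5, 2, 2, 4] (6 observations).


Formula: Mean = sum / count
Sum = 2 + 5 + 5 + 2 + 2 + 4 = 20
Mean = 20 / 6 = 3.3

3.3


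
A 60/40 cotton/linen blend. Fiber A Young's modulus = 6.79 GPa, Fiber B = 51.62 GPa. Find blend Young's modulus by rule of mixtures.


Formula: Blend property = (fraction_A * property_A) + (fraction_B * property_B)
Step 1: Contribution A = 60/100 * 6.79 GPa = 4.074 GPa
Step 2: Contribution B = 40/100 * 51.62 GPa = 20.648 GPa
Step 3: Blend Young's modulus = 4.074 + 20.648 = 24.722 GPa

24.722 GPa


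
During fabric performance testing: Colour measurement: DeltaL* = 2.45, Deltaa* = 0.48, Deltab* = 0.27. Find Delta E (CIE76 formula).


Formula: Delta E = sqrt(dL*^2 + da*^2 + db*^2)
Step 1: dL*^2 = 2.45^2 = 6.0025
Step 2: da*^2 = 0.48^2 = 0.2304
Step 3: db*^2 = 0.27^2 = 0.0729
Step 4: Sum = 6.0025 + 0.2304 + 0.0729 = 6.3058
Step 5: Delta E = sqrt(6.3058) = 2.51

2.51 Delta E


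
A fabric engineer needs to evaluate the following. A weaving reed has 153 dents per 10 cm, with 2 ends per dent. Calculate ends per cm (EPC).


Formula: EPC = (dents per 10 cm * ends per dent) / 10
Step 1: Total ends per 10 cm = 153 * 2 = 306
Step 2: EPC = 306 / 10 = 30.6 ends/cm

30.6 ends/cm


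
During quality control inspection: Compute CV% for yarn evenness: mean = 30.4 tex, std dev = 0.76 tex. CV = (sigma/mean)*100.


Formula: CV% = (standard deviation / mean) * 100
Step 1: Ratio = 0.76 / 30.4 = 0.025
Step 2: CV% = 0.025 * 100 = 2.5%

2.5%


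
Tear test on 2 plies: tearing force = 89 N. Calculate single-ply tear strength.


Formula: Per-ply strength = Total force / Number of plies
Per-ply = 89 N / 2
Per-ply = 44.5 N

44.5 N


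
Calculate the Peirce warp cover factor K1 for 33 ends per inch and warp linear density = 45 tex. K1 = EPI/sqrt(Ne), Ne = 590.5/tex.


Formula: K1 = EPI / sqrt(Ne), with Ne = 590.5 / tex_warp
Step 1: Ne = 590.5 / 45 = 13.122
Step 2: sqrt(Ne) = sqrt(13.122) = 3.6224
Step 3: K1 = 33 / 3.6224 = 9.1

9.1


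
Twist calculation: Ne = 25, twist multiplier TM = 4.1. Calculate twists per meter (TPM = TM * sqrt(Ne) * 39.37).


Formula: TPM = TM * sqrt(Ne) * 39.37
Step 1: sqrt(Ne) = sqrt(25) = 5
Step 2: TM * sqrt(Ne) = 4.1 * 5 = 20.5
Step 3: TPM = 20.5 * 39.37 = 807 twists/m

807 twists/m


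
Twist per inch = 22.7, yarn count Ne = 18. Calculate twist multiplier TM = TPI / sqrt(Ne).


Formula: TM = TPI / sqrt(Ne)
Step 1: sqrt(Ne) = sqrt(18) = 4.2426
Step 2: TM = 22.7 / 4.2426 = 5.35

5.35 TM


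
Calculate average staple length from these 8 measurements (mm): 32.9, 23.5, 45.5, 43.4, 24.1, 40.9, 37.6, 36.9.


Formula: Mean = sum of lengths / count
Sum = 32.9 + 23.5 + 45.5 + 43.4 + 24.1 + 40.9 + 37.6 + 36.9
Sum = 284.8 mm
Mean = 284.8 / 8 = 35.60 mm

35.60 mm


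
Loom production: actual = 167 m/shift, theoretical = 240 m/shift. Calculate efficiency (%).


Formula: Efficiency% = (Actual output / Theoretical output) * 100
Efficiency% = (167 / 240) * 100
Efficiency% = 0.695833 * 100 = 69.5833% ≈ 69.6%

69.6%


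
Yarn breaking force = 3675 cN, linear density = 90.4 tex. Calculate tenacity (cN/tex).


Formula: Tenacity = Breaking force / Linear density
Tenacity = 3675 cN / 90.4 tex
Tenacity = 40.65 cN/tex

40.65 cN/tex


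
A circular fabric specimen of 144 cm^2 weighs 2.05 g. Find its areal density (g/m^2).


Formula: GSM = mass_g / area_m2
Step 1: Convert area: 144 cm^2 = 144 / 10000 = 0.0144 m^2
Step 2: GSM = 2.05 g / 0.0144 m^2 = 142.4 g/m^2

142.4 g/m^2


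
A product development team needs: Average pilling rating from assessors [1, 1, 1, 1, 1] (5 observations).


Formula: Mean = sum / count
Sum = 1 + 1 + 1 + 1 + 1 = 5
Mean = 5 / 5 = 1.0

1.0


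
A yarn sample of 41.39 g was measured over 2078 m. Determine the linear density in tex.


Formula: Tex = (mass_g / length_m) * 1000
Substituting: Tex = (41.39 / 2078) * 1000
Intermediate: 41.39 / 2078 = 0.01991819 g/m
Tex = 0.01991819 * 1000 = 19.92 tex

19.92 tex


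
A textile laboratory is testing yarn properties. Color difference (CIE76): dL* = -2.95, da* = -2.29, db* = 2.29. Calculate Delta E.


Formula: Delta E = sqrt(dL*^2 + da*^2 + db*^2)
Step 1: dL*^2 = (-2.95)^2 = 8.7025
Step 2: da*^2 = (-2.29)^2 = 5.2441
Step 3: db*^2 = 2.29^2 = 5.2441
Step 4: Sum = 8.7025 + 5.2441 + 5.2441 = 19.1907
Step 5: Delta E = sqrt(19.1907) = 4.38

4.38 Delta E


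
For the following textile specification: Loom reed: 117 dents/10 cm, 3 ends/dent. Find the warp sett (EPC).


Formula: EPC = (dents per 10 cm * ends per dent) / 10
Step 1: Total ends per 10 cm = 117 * 3 = 351
Step 2: EPC = 351 / 10 = 35.1 ends/cm

35.1 ends/cm


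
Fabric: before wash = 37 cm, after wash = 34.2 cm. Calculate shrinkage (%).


Formula: Shrinkage% = ((L_before - L_after) / L_before) * 100
Step 1: Shrinkage = 37 - 34.2 = 2.8 cm
Step 2: Shrinkage% = (2.8 / 37) * 100
Step 3: Shrinkage% = 0.075676 * 100 = 7.5676% ≈ 7.6%

7.6%


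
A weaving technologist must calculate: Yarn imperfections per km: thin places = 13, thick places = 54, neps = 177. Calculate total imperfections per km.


Formula: Total = thin places + thick places + neps
Total = 13 + 54 + 177
Total = 244 imperfections/km

244 imperfections/km


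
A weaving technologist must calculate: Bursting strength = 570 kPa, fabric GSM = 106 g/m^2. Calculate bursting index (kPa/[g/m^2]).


Formula: Bursting Index = Bursting Strength / Fabric GSM
BI = 570 kPa / 106 g/m^2
BI = 5.377 kPa/(g/m^2)

5.377 kPa/(g/m^2)


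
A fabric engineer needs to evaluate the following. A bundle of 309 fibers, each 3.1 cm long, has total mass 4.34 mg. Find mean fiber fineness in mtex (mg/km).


Formula: fineness (mtex) = mass (mg) / total length (km) = (mass_mg / total_length_m) * 1000
Step 1: Convert fiber length: 3.1 cm = 0.031 m
Step 2: Total fiber length = 309 * 0.031 = 9.579 m
Step 3: Linear density = 4.34 mg / 9.579 m = 0.4531 mg/m
Step 4: fineness = 0.4531 * 1000 = 453.1 mtex

453.1 mtex


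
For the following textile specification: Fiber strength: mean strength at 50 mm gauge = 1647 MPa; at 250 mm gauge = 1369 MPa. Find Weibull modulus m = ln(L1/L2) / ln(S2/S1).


Formula: m = ln(L1/L2) / ln(S2/S1)
Step 1: ln(L1/L2) = ln(50/250) = -1.60944
Step 2: S2/S1 = 1369/1647 = 0.83121
Step 3: ln(S2/S1) = ln(0.83121) = -0.18487
Step 4: m = -1.60944 / -0.18487 = 8.71

8.71 (Weibull m)


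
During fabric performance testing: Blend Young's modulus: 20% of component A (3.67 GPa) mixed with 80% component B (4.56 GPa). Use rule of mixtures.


Formula: Blend property = (fraction_A * property_A) + (fraction_B * property_B)
Step 1: Contribution A = 20/100 * 3.67 GPa = 0.734 GPa
Step 2: Contribution B = 80/100 * 4.56 GPa = 3.648 GPa
Step 3: Blend Young's modulus = 0.734 + 3.648 = 4.382 GPa

4.382 GPa


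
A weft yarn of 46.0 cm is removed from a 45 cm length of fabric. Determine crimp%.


Formula: Crimp% = ((L_yarn - L_fabric) / L_fabric) * 100
Step 1: Extension = 46.0 - 45 = 1.0 cm
Step 2: Crimp% = (1.0 / 45) * 100
Step 3: Crimp% = 0.022222 * 100 = 2.2222% ≈ 2.2%

2.2%


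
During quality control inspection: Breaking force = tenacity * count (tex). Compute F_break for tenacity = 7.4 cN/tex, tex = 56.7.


Formula: Breaking force = Tenacity * Linear density
F = 7.4 cN/tex * 56.7 tex
F = 419.58 cN

419.58 cN


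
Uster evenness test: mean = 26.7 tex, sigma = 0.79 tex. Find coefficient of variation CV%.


Formula: CV% = (standard deviation / mean) * 100
Step 1: Ratio = 0.79 / 26.7 = 0.029588
Step 2: CV% = 0.029588 * 100 = 2.9588% ≈ 3.0%

3.0%


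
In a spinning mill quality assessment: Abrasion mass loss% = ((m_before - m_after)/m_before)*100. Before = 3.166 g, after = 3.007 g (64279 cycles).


Formula: Mass loss% = ((m_before - m_after) / m_before) * 100
Step 1: Mass loss = 3.166 - 3.007 = 0.159 g
Step 2: Ratio = 0.159 / 3.166 = 0.0502211
Step 3: Mass loss% = 0.0502211 * 100 = 5.02211% ≈ 5.02%

5.02%


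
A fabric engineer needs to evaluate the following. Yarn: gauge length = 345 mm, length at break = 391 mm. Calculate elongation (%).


Formula: Elongation (%) = ((L_break - L0) / L0) * 100
Step 1: Extension = 391 - 345 = 46 mm
Step 2: Elongation = (46 / 345) * 100
Step 3: Elongation = 0.133333 * 100 = 13.3333% ≈ 13.3%

13.3%


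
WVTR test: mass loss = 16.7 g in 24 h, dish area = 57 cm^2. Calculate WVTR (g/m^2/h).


Formula: WVTR = mass_loss / (area * time)
Step 1: Convert area: 57 cm^2 = 0.0057 m^2
Step 2: WVTR = 16.7 g / (0.0057 m^2 * 24 h)
Step 3: WVTR = 16.7 / 0.1368 = 122.1 g/m^2/h

122.1 g/m^2/h


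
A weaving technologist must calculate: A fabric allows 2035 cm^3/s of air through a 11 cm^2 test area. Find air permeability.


Formula: Air Permeability = Airflow / Test Area
AP = 2035 cm^3/s / 11 cm^2
AP = 185.0 cm^3/s/cm^2

185.0 cm^3/s/cm^2


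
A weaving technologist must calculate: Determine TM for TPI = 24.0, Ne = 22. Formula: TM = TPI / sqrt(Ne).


Formula: TM = TPI / sqrt(Ne)
Step 1: sqrt(Ne) = sqrt(22) = 4.6904
Step 2: TM = 24.0 / 4.6904 = 5.12

5.12 TM


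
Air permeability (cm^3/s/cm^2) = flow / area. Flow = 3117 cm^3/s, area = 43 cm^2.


Formula: Air Permeability = Airflow / Test Area
AP = 3117 cm^3/s / 43 cm^2
AP = 72.5 cm^3/s/cm^2

72.5 cm^3/s/cm^2


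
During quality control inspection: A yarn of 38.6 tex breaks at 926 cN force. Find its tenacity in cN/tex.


Formula: Tenacity = Breaking force / Linear density
Tenacity = 926 cN / 38.6 tex
Tenacity = 23.99 cN/tex

23.99 cN/tex


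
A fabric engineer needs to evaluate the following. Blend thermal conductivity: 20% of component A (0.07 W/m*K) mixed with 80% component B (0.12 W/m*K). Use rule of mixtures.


Formula: Blend property = (fraction_A * property_A) + (fraction_B * property_B)
Step 1: Contribution A = 20/100 * 0.07 W/m*K = 0.014 W/m*K
Step 2: Contribution B = 80/100 * 0.12 W/m*K = 0.096 W/m*K
Step 3: Blend thermal conductivity = 0.014 + 0.096 = 0.11 W/m*K

0.11 W/m*K


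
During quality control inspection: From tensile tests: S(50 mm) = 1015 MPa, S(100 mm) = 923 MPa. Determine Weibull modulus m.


Formula: m = ln(L1/L2) / ln(S2/S1)
Step 1: ln(L1/L2) = ln(50/100) = -0.69315
Step 2: S2/S1 = 923/1015 = 0.90936
Step 3: ln(S2/S1) = ln(0.90936) = -0.09501
Step 4: m = -0.69315 / -0.09501 = 7.30

7.30 (Weibull m)


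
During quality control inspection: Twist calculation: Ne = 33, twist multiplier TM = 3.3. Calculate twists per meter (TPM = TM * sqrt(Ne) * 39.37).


Formula: TPM = TM * sqrt(Ne) * 39.37
Step 1: sqrt(Ne) = sqrt(33) = 5.7446
Step 2: TM * sqrt(Ne) = 3.3 * 5.7446 = 18.9572
Step 3: TPM = 18.9572 * 39.37 = 746 twists/m

746 twists/m


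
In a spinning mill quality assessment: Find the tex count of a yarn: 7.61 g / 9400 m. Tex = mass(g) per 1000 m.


Formula: Tex = (mass_g / length_m) * 1000
Substituting: Tex = (7.61 / 9400) * 1000
Intermediate: 7.61 / 9400 = 0.00080957 g/m
Tex = 0.00080957 * 1000 = 0.81 tex

0.81 tex


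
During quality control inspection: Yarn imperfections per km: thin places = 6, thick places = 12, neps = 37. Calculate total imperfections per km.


Formula: Total = thin places + thick places + neps
Total = 6 + 12 + 37
Total = 55 imperfections/km

55 imperfections/km


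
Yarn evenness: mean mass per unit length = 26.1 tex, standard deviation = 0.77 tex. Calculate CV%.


Formula: CV% = (standard deviation / mean) * 100
Step 1: Ratio = 0.77 / 26.1 = 0.029502
Step 2: CV% = 0.029502 * 100 = 2.9502% ≈ 3.0%

3.0%


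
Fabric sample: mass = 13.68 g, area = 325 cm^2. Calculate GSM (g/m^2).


Formula: GSM = mass_g / area_m2
Step 1: Convert area: 325 cm^2 = 325 / 10000 = 0.0325 m^2
Step 2: GSM = 13.68 g / 0.0325 m^2 = 420.9 g/m^2

420.9 g/m^2


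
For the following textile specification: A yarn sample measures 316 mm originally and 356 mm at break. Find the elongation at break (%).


Formula: Elongation (%) = ((L_break - L0) / L0) * 100
Step 1: Extension = 356 - 316 = 40 mm
Step 2: Elongation = (40 / 316) * 100
Step 3: Elongation = 0.126582 * 100 = 12.6582% ≈ 12.7%

12.7%


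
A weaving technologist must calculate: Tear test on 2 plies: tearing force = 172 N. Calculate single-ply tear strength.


Formula: Per-ply strength = Total force / Number of plies
Per-ply = 172 N / 2
Per-ply = 86 N

86 N


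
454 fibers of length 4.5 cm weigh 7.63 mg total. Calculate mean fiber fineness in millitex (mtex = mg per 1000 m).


Formula: fineness (mtex) = mass (mg) / total length (km) = (mass_mg / total_length_m) * 1000
Step 1: Convert fiber length: 4.5 cm = 0.045 m
Step 2: Total fiber length = 454 * 0.045 = 20.43 m
Step 3: Linear density = 7.63 mg / 20.43 m = 0.3735 mg/m
Step 4: fineness = 0.3735 * 1000 = 373.5 mtex

373.5 mtex


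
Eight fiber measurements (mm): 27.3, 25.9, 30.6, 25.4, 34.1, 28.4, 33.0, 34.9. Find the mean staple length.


Formula: Mean = sum of lengths / count
Sum = 27.3 + 25.9 + 30.6 + 25.4 + 34.1 + 28.4 + 33.0 + 34.9
Sum = 239.6 mm
Mean = 239.6 / 8 = 29.95 mm

29.95 mm


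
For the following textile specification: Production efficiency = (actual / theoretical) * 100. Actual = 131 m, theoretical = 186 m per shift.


Formula: Efficiency% = (Actual output / Theoretical output) * 100
Efficiency% = (131 / 186) * 100
Efficiency% = 0.704301 * 100 = 70.4301% ≈ 70.4%

70.4%


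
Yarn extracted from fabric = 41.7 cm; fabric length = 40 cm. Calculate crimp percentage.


Formula: Crimp% = ((L_yarn - L_fabric) / L_fabric) * 100
Step 1: Extension = 41.7 - 40 = 1.7 cm
Step 2: Crimp% = (1.7 / 40) * 100
Step 3: Crimp% = 0.0425 * 100 = 4.25% ≈ 4.3%

4.3%


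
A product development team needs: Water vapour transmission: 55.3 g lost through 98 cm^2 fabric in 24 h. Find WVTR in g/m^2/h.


Formula: WVTR = mass_loss / (area * time)
Step 1: Convert area: 98 cm^2 = 0.0098 m^2
Step 2: WVTR = 55.3 g / (0.0098 m^2 * 24 h)
Step 3: WVTR = 55.3 / 0.2352 = 235.1 g/m^2/h

235.1 g/m^2/h


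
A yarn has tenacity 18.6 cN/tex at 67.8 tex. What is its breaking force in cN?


Formula: Breaking force = Tenacity * Linear density
F = 18.6 cN/tex * 67.8 tex
F = 1261.08 cN

1261.08 cN


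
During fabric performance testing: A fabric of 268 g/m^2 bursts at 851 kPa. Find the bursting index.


Formula: Bursting Index = Bursting Strength / Fabric GSM
BI = 851 kPa / 268 g/m^2
BI = 3.175 kPa/(g/m^2)

3.175 kPa/(g/m^2)


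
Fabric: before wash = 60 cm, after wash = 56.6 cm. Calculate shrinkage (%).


Formula: Shrinkage% = ((L_before - L_after) / L_before) * 100
Step 1: Shrinkage = 60 - 56.6 = 3.4 cm
Step 2: Shrinkage% = (3.4 / 60) * 100
Step 3: Shrinkage% = 0.056667 * 100 = 5.6667% ≈ 5.7%

5.7%


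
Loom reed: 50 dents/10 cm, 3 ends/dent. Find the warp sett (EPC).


Formula: EPC = (dents per 10 cm * ends per dent) / 10
Step 1: Total ends per 10 cm = 50 * 3 = 150
Step 2: EPC = 150 / 10 = 15.0 ends/cm

15.0 ends/cm


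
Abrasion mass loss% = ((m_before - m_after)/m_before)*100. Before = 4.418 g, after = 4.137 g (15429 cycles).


Formula: Mass loss% = ((m_before - m_after) / m_before) * 100
Step 1: Mass loss = 4.418 - 4.137 = 0.281 g
Step 2: Ratio = 0.281 / 4.418 = 0.0636034
Step 3: Mass loss% = 0.0636034 * 100 = 6.36034% ≈ 6.36%

6.36%


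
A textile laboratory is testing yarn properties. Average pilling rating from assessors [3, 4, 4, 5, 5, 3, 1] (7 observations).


Formula: Mean = sum / count
Sum = 3 + 4 + 4 + 5 + 5 + 3 + 1 = 25
Mean = 25 / 7 = 3.6

3.6


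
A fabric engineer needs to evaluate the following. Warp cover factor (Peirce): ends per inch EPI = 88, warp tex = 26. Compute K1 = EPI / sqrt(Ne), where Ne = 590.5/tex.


Formula: K1 = EPI / sqrt(Ne), with Ne = 590.5 / tex_warp
Step 1: Ne = 590.5 / 26 = 22.712
Step 2: sqrt(Ne) = sqrt(22.712) = 4.7657
Step 3: K1 = 88 / 4.7657 = 18.5

18.5


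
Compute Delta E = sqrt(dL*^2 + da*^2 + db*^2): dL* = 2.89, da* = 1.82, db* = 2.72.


Formula: Delta E = sqrt(dL*^2 + da*^2 + db*^2)
Step 1: dL*^2 = 2.89^2 = 8.3521
Step 2: da*^2 = 1.82^2 = 3.3124
Step 3: db*^2 = 2.72^2 = 7.3984
Step 4: Sum = 8.3521 + 3.3124 + 7.3984 = 19.0629
Step 5: Delta E = sqrt(19.0629) = 4.37

4.37 Delta E


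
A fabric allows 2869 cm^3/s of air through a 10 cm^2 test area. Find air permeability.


Formula: Air Permeability = Airflow / Test Area
AP = 2869 cm^3/s / 10 cm^2
AP = 286.9 cm^3/s/cm^2

286.9 cm^3/s/cm^2


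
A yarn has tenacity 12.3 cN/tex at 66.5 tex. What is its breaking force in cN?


Formula: Breaking force = Tenacity * Linear density
F = 12.3 cN/tex * 66.5 tex
F = 817.95 cN

817.95 cN


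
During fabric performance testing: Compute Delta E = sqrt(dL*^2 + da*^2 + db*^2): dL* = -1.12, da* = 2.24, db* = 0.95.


Formula: Delta E = sqrt(dL*^2 + da*^2 + db*^2)
Step 1: dL*^2 = (-1.12)^2 = 1.2544
Step 2: da*^2 = 2.24^2 = 5.0176
Step 3: db*^2 = 0.95^2 = 0.9025
Step 4: Sum = 1.2544 + 5.0176 + 0.9025 = 7.1745
Step 5: Delta E = sqrt(7.1745) = 2.68

2.68 Delta E


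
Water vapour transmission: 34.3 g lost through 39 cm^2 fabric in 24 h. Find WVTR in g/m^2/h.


Formula: WVTR = mass_loss / (area * time)
Step 1: Convert area: 39 cm^2 = 0.0039 m^2
Step 2: WVTR = 34.3 g / (0.0039 m^2 * 24 h)
Step 3: WVTR = 34.3 / 0.0936 = 366.5 g/m^2/h

366.5 g/m^2/h


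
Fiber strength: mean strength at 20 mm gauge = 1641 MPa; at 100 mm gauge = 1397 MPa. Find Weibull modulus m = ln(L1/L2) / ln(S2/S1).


Formula: m = ln(L1/L2) / ln(S2/S1)
Step 1: ln(L1/L2) = ln(20/100) = -1.60944
Step 2: S2/S1 = 1397/1641 = 0.85131
Step 3: ln(S2/S1) = ln(0.85131) = -0.16098
Step 4: m = -1.60944 / -0.16098 = 10.00

10.00 (Weibull m)


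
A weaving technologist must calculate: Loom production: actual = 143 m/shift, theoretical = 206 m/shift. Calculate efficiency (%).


Formula: Efficiency% = (Actual output / Theoretical output) * 100
Efficiency% = (143 / 206) * 100
Efficiency% = 0.694175 * 100 = 69.4175% ≈ 69.4%

69.4%


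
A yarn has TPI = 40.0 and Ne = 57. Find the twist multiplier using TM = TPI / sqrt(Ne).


Formula: TM = TPI / sqrt(Ne)
Step 1: sqrt(Ne) = sqrt(57) = 7.5498
Step 2: TM = 40.0 / 7.5498 = 5.30

5.30 TM


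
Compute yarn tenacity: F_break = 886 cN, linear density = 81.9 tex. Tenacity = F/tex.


Formula: Tenacity = Breaking force / Linear density
Tenacity = 886 cN / 81.9 tex
Tenacity = 10.82 cN/tex

10.82 cN/tex


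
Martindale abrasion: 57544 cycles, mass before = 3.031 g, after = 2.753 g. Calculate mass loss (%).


Formula: Mass loss% = ((m_before - m_after) / m_before) * 100
Step 1: Mass loss = 3.031 - 2.753 = 0.278 g
Step 2: Ratio = 0.278 / 3.031 = 0.0917189
Step 3: Mass loss% = 0.0917189 * 100 = 9.17189% ≈ 9.17%

9.17%


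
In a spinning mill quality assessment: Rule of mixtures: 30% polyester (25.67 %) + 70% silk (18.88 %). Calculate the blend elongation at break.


Formula: Blend property = (fraction_A * property_A) + (fraction_B * property_B)
Step 1: Contribution A = 30/100 * 25.67 % = 7.701 %
Step 2: Contribution B = 70/100 * 18.88 % = 13.216 %
Step 3: Blend elongation at break = 7.701 + 13.216 = 20.917 %

20.917 %


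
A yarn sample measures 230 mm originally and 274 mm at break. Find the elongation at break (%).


Formula: Elongation (%) = ((L_break - L0) / L0) * 100
Step 1: Extension = 274 - 230 = 44 mm
Step 2: Elongation = (44 / 230) * 100
Step 3: Elongation = 0.191304 * 100 = 19.1304% ≈ 19.1%

19.1%


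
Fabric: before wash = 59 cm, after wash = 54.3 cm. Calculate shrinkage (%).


Formula: Shrinkage% = ((L_before - L_after) / L_before) * 100
Step 1: Shrinkage = 59 - 54.3 = 4.7 cm
Step 2: Shrinkage% = (4.7 / 59) * 100
Step 3: Shrinkage% = 0.079661 * 100 = 7.9661% ≈ 8.0%

8.0%


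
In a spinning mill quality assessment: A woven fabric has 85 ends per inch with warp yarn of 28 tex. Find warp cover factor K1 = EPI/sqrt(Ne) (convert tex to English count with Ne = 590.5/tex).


Formula: K1 = EPI / sqrt(Ne), with Ne = 590.5 / tex_warp
Step 1: Ne = 590.5 / 28 = 21.089
Step 2: sqrt(Ne) = sqrt(21.089) = 4.5923
Step 3: K1 = 85 / 4.5923 = 18.5

18.5
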